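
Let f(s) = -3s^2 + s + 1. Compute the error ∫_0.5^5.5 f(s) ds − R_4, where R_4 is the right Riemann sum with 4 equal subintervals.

Exact integral: ∫_0.5^5.5 f(s) ds = -146.25.
R_4 = -203.28125.
Error = -146.25 − (-203.28125) = 57.03125.

57.03125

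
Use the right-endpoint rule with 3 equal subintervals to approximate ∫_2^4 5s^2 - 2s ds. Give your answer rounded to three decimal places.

100.741

Δs = (4 − 2)/3 = 2/3.
Right endpoints: 8/3, 10/3, 4.
f(8/3) = 272/9, f(10/3) = 440/9, f(4) = 72.
Sum = Δs · [f(8/3) + f(10/3) + f(4)].
Sum ≈ 100.741.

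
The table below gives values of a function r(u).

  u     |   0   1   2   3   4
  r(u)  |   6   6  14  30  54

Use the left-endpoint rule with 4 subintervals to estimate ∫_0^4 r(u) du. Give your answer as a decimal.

Δu = 1.
Sum = 1·[6 + 6 + 14 + 30] = 56.

56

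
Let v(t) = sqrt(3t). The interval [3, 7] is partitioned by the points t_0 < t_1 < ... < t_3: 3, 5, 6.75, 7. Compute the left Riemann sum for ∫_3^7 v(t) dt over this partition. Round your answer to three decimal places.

13.903

Subinterval widths: 2, 1.75, 0.25.
Left endpoints: 3, 5, 6.75.
v(3) ≈ 3.000, v(5) ≈ 3.873, v(6.75) ≈ 4.500.
Sum = Σ Δt_i · v(t_i).
Sum ≈ 13.903.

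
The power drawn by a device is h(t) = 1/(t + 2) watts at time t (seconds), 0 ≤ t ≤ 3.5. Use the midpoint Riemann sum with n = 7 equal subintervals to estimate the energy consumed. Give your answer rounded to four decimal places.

Δt = (3.5 − 0)/7 = 0.5.
Midpoints: 0.25, 0.75, 1.25, 1.75, 2.25, 2.75, 3.25.
h(0.25) = 4/9, h(0.75) = 4/11, h(1.25) = 4/13, h(1.75) = 4/15, h(2.25) = 4/17, h(2.75) = 4/19, h(3.25) = 4/21.
Sum = Δt · [h(0.25) + h(0.75) + h(1.25) + ...].
Sum ≈ 1.0094.

1.0094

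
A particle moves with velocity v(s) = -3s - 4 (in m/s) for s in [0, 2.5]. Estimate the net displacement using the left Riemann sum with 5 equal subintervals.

Δs = (2.5 − 0)/5 = 0.5.
Left endpoints: 0, 0.5, 1, 1.5, 2.
v(0) = -4, v(0.5) = -5.5, v(1) = -7, v(1.5) = -8.5, v(2) = -10.
Sum = Δs · [v(0) + v(0.5) + v(1) + v(1.5) + v(2)].
Sum = -17.5.

-17.5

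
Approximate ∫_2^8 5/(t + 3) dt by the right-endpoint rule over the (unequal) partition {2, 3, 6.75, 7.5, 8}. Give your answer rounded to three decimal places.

3.341

Subinterval widths: 1, 3.75, 0.75, 0.5.
Right endpoints: 3, 6.75, 7.5, 8.
f(3) = 5/6, f(6.75) = 20/39, f(7.5) = 10/21, f(8) = 5/11.
Sum = Σ Δt_i · f(t_i).
Sum ≈ 3.341.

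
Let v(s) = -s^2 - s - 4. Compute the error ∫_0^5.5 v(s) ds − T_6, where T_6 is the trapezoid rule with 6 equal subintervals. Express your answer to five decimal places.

0.77025

Exact integral: ∫_0^5.5 v(s) ds ≈ -92.5833333.
T_6 ≈ -93.3535880.
Error ≈ -92.5833333 − (-93.3535880) ≈ 0.77025.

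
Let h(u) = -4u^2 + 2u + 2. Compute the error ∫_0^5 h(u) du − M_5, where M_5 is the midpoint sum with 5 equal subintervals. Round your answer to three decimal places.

Exact integral: ∫_0^5 h(u) du ≈ -131.66667.
M_5 = -130.
Error ≈ -131.66667 − (-130) ≈ -1.667.

-1.667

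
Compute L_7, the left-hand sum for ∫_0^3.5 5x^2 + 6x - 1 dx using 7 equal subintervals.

Δx = (3.5 − 0)/7 = 0.5.
Left endpoints: 0, 0.5, 1, 1.5, 2, 2.5, 3.
f(0) = -1, f(0.5) = 3.25, f(1) = 10, f(1.5) = 19.25, f(2) = 31, f(2.5) = 45.25, f(3) = 62.
Sum = Δx · [f(0) + f(0.5) + f(1) + ...].
Sum = 84.875.

84.875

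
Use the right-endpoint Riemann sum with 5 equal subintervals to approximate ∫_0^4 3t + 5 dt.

48.8

Δt = (4 − 0)/5 = 0.8.
Right endpoints: 0.8, 1.6, 2.4, 3.2, 4.
f(0.8) = 7.4, f(1.6) = 9.8, f(2.4) = 12.2, f(3.2) = 14.6, f(4) = 17.
Sum = Δt · [f(0.8) + f(1.6) + f(2.4) + f(3.2) + f(4)].
Sum = 48.8.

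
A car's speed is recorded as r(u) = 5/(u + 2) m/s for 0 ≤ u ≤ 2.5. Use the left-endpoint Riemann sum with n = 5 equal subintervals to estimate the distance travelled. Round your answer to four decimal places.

4.4226

Δu = (2.5 − 0)/5 = 0.5.
Left endpoints: 0, 0.5, 1, 1.5, 2.
r(0) = 2.5, r(0.5) = 2, r(1) = 5/3, r(1.5) = 10/7, r(2) = 1.25.
Sum = Δu · [r(0) + r(0.5) + r(1) + r(1.5) + r(2)].
Sum ≈ 4.4226.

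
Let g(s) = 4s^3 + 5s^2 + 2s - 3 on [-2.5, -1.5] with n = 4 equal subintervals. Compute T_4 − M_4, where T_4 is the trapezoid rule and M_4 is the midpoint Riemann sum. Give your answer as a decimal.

T_4 = -20.78125.
M_4 = -20.484375.
T_4 − M_4 = -0.296875.

-0.296875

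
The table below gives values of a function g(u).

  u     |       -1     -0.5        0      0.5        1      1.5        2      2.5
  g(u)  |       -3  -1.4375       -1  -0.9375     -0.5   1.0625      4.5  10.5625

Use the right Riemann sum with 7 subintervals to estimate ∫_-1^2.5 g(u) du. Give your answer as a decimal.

Δu = 0.5.
Sum = 0.5·[(-1.4375) + (-1) + (-0.9375) + (-0.5) + 1.0625 + 4.5 + 10.5625] = 6.125.

6.125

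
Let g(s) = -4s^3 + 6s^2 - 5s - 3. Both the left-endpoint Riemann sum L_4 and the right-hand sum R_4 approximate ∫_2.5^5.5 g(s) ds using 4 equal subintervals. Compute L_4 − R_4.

L_4 = -477.5625.
R_4 = -833.0625.
L_4 − R_4 = 355.5.

355.5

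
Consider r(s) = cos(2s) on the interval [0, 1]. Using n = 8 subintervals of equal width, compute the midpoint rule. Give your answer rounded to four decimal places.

0.4558

Δs = (1 − 0)/8 = 0.125.
Midpoints: 0.0625, 0.1875, 0.3125, 0.4375, 0.5625, 0.6875, 0.8125, 0.9375.
r(0.0625) ≈ 0.9922, r(0.1875) ≈ 0.9305, r(0.3125) ≈ 0.8110, r(0.4375) ≈ 0.6410, r(0.5625) ≈ 0.4312, r(0.6875) ≈ 0.1945, r(0.8125) ≈ -0.0542, r(0.9375) ≈ -0.2995.
Sum = Δs · [r(0.0625) + r(0.1875) + r(0.3125) + ...].
Sum ≈ 0.4558.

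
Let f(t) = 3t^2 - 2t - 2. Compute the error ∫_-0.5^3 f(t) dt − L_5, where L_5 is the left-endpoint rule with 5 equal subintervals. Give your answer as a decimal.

5.88

Exact integral: ∫_-0.5^3 f(t) dt = 11.375.
L_5 = 5.495.
Error = 11.375 − 5.495 = 5.88.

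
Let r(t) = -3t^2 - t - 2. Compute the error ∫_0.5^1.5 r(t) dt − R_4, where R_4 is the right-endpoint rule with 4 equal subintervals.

Exact integral: ∫_0.5^1.5 r(t) dt = -6.25.
R_4 = -7.15625.
Error = -6.25 − (-7.15625) = 0.90625.

0.90625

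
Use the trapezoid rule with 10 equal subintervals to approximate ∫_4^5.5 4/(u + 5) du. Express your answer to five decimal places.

Δu = (5.5 − 4)/10 = 0.15.
f(4) = 4/9, f(4.15) = 80/183, f(4.3) = 40/93, f(4.45) = 80/189, f(4.6) = 5/12, f(4.75) = 16/39, f(4.9) = 40/99, f(5.05) = 80/201, f(5.2) = 20/51, f(5.35) = 80/207, f(5.5) = 8/21.
T_10 = (Δu/2)·[f(u_0) + 2f(u_1) + ... + 2f(u_{9}) + f(u_10)].
Sum ≈ 0.61663.

0.61663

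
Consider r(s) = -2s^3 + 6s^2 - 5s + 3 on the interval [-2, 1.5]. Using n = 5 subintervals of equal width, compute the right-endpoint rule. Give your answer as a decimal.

27.475

Δs = (1.5 − (-2))/5 = 0.7.
Right endpoints: -1.3, -0.6, 0.1, 0.8, 1.5.
r(-1.3) = 24.034, r(-0.6) = 8.592, r(0.1) = 2.558, r(0.8) = 1.816, r(1.5) = 2.25.
Sum = Δs · [r(-1.3) + r(-0.6) + r(0.1) + r(0.8) + r(1.5)].
Sum = 27.475.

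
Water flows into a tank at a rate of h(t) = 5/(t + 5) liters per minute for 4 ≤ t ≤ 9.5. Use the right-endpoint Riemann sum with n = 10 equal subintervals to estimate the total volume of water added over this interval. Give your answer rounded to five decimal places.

Δt = (9.5 − 4)/10 = 0.55.
Right endpoints: 4.55, 5.1, 5.65, 6.2, 6.75, 7.3, 7.85, 8.4, 8.95, 9.5.
h(4.55) = 100/191, h(5.1) = 50/101, h(5.65) = 100/213, h(6.2) = 25/56, h(6.75) = 20/47, h(7.3) = 50/123, h(7.85) = 100/257, h(8.4) = 25/67, h(8.95) = 100/279, h(9.5) = 10/29.
Sum = Δt · [h(4.55) + h(5.1) + h(5.65) + ...].
Sum ≈ 2.32763.

2.32763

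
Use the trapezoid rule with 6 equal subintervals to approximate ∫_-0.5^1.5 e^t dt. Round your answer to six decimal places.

Δt = (1.5 − (-0.5))/6 = 1/3.
f(-0.5) ≈ 0.606531, f(-1/6) ≈ 0.846482, f(1/6) ≈ 1.181360, f(0.5) ≈ 1.648721, f(5/6) ≈ 2.300976, f(7/6) ≈ 3.211271, f(1.5) ≈ 4.481689.
T_6 = (Δt/2)·[f(t_0) + 2f(t_1) + ... + 2f(t_{5}) + f(t_6)].
Sum ≈ 3.910973.

3.910973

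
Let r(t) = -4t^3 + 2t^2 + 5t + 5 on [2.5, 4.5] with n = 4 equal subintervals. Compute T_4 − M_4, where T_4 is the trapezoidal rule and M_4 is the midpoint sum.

-5

T_4 = -279.
M_4 = -274.
T_4 − M_4 = -5.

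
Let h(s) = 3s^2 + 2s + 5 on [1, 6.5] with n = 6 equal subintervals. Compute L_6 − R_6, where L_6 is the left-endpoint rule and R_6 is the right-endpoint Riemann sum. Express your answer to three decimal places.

L_6 ≈ 282.92535.
R_6 ≈ 406.44618.
L_6 − R_6 ≈ -123.521.

-123.521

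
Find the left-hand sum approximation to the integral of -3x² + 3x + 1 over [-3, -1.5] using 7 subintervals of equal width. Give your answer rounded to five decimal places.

Δx = (-1.5 − (-3))/7 = 3/14.
Left endpoints: -3, -39/14, -18/7, -33/14, -15/7, -27/14, -12/7.
f(-3) = -35, f(-39/14) = -6005/196, f(-18/7) = -1301/49, f(-33/14) = -4457/196, f(-15/7) = -941/49, f(-27/14) = -3125/196, f(-12/7) = -635/49.
Sum = Δx · [f(-3) + f(-39/14) + f(-18/7) + ...].
Sum ≈ -34.93622.

-34.93622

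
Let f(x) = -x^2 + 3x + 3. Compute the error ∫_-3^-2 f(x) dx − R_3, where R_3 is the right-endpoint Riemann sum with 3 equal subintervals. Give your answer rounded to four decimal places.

-1.3148

Exact integral: ∫_-3^-2 f(x) dx ≈ -10.833333.
R_3 ≈ -9.518519.
Error ≈ -10.833333 − (-9.518519) ≈ -1.3148.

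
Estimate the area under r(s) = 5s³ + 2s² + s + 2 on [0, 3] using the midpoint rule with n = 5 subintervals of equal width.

Δs = (3 − 0)/5 = 0.6.
Midpoints: 0.3, 0.9, 1.5, 2.1, 2.7.
r(0.3) = 2.615, r(0.9) = 8.165, r(1.5) = 24.875, r(2.1) = 59.225, r(2.7) = 117.695.
Sum = Δs · [r(0.3) + r(0.9) + r(1.5) + r(2.1) + r(2.7)].
Sum = 127.545.

127.545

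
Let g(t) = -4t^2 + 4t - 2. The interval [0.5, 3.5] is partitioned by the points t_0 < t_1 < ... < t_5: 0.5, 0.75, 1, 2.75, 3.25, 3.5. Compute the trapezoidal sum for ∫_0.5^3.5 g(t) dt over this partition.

Subinterval widths: 0.25, 0.25, 1.75, 0.5, 0.25.
g(0.5) = -1, g(0.75) = -1.25, g(1) = -2, g(2.75) = -21.25, g(3.25) = -31.25, g(3.5) = -37.
On each subinterval the trapezoid contributes (Δt_i/2)·[g(t_{i-1}) + g(t_i)].
Sum = -42.6875.

-42.6875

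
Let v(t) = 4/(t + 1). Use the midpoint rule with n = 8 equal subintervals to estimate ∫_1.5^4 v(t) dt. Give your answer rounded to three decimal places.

2.771

Δt = (4 − 1.5)/8 = 0.3125.
Midpoints: 1.65625, 1.96875, 2.28125, 2.59375, 2.90625, 3.21875, 3.53125, 3.84375.
v(1.65625) = 128/85, v(1.96875) = 128/95, v(2.28125) = 128/105, v(2.59375) = 128/115, v(2.90625) = 1.024, v(3.21875) = 128/135, v(3.53125) = 128/145, v(3.84375) = 128/155.
Sum = Δt · [v(1.65625) + v(1.96875) + v(2.28125) + ...].
Sum ≈ 2.771.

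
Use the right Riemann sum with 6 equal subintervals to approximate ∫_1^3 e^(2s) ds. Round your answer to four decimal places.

271.3068

Δs = (3 − 1)/6 = 1/3.
Right endpoints: 4/3, 5/3, 2, 7/3, 8/3, 3.
f(4/3) ≈ 14.3919, f(5/3) ≈ 28.0316, f(2) ≈ 54.5982, f(7/3) ≈ 106.3427, f(8/3) ≈ 207.1272, f(3) ≈ 403.4288.
Sum = Δs · [f(4/3) + f(5/3) + f(2) + ...].
Sum ≈ 271.3068.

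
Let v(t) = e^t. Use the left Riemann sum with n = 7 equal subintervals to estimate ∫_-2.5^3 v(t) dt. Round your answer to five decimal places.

Δt = (3 − (-2.5))/7 = 11/14.
Left endpoints: -2.5, -12/7, -13/14, -1/7, 9/14, 10/7, 31/14.
v(-2.5) ≈ 0.08208, v(-12/7) ≈ 0.18009, v(-13/14) ≈ 0.39512, v(-1/7) ≈ 0.86688, v(9/14) ≈ 1.90191, v(10/7) ≈ 4.17273, v(31/14) ≈ 9.15487.
Sum = Δt · [v(-2.5) + v(-12/7) + v(-13/14) + ...].
Sum ≈ 13.16361.

13.16361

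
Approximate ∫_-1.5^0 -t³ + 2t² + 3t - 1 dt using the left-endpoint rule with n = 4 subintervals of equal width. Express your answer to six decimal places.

-0.577148

Δt = (0 − (-1.5))/4 = 0.375.
Left endpoints: -1.5, -1.125, -0.75, -0.375.
f(-1.5) = 2.375, f(-1.125) = -215/512, f(-0.75) = -1.703125, f(-0.375) = -917/512.
Sum = Δt · [f(-1.5) + f(-1.125) + f(-0.75) + f(-0.375)].
Sum ≈ -0.577148.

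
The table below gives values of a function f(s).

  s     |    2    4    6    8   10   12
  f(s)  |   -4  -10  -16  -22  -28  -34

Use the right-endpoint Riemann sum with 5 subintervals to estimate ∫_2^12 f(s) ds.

-220

Δs = 2.
Sum = 2·[(-10) + (-16) + (-22) + (-28) + (-34)] = -220.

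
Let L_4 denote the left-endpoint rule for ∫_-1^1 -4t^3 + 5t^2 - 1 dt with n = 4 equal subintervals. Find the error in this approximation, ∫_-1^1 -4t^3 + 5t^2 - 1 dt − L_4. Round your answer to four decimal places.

-2.4167

Exact integral: ∫_-1^1 f(t) dt ≈ 1.333333.
L_4 = 3.75.
Error ≈ 1.333333 − 3.75 ≈ -2.4167.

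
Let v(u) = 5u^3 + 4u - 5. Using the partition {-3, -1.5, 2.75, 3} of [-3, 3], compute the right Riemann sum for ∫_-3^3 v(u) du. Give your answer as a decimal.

Subinterval widths: 1.5, 4.25, 0.25.
Right endpoints: -1.5, 2.75, 3.
v(-1.5) = -27.875, v(2.75) = 109.984375, v(3) = 142.
Sum = Σ Δu_i · v(u_i).
Sum = 461.12109375.

461.12109375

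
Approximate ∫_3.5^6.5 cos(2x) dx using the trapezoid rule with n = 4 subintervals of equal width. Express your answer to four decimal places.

Δx = (6.5 − 3.5)/4 = 0.75.
f(3.5) ≈ 0.7539, f(4.25) ≈ -0.6020, f(5) ≈ -0.8391, f(5.75) ≈ 0.4833, f(6.5) ≈ 0.9074.
T_4 = (Δx/2)·[f(x_0) + 2f(x_1) + 2f(x_2) + 2f(x_3) + f(x_4)].
Sum ≈ -0.0953.

-0.0953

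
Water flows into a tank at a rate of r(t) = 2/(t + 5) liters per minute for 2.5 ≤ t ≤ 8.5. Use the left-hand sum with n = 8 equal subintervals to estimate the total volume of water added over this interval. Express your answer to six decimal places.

Δt = (8.5 − 2.5)/8 = 0.75.
Left endpoints: 2.5, 3.25, 4, 4.75, 5.5, 6.25, 7, 7.75.
r(2.5) = 4/15, r(3.25) = 8/33, r(4) = 2/9, r(4.75) = 8/39, r(5.5) = 4/21, r(6.25) = 8/45, r(7) = 1/6, r(7.75) = 8/51.
Sum = Δt · [r(2.5) + r(3.25) + r(4) + ...].
Sum ≈ 1.221169.

1.221169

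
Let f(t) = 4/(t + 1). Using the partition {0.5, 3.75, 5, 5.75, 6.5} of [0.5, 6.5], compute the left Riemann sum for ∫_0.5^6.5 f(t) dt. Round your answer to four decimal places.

Subinterval widths: 3.25, 1.25, 0.75, 0.75.
Left endpoints: 0.5, 3.75, 5, 5.75.
f(0.5) = 8/3, f(3.75) = 16/19, f(5) = 2/3, f(5.75) = 16/27.
Sum = Σ Δt_i · f(t_i).
Sum ≈ 10.6637.

10.6637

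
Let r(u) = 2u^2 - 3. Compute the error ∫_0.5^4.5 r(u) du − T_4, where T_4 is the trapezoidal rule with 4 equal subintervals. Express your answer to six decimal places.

-1.333333

Exact integral: ∫_0.5^4.5 r(u) du ≈ 48.66666667.
T_4 = 50.
Error ≈ 48.66666667 − 50 ≈ -1.333333.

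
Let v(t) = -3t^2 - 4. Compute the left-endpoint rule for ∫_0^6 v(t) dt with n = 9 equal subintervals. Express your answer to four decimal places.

Δt = (6 − 0)/9 = 2/3.
Left endpoints: 0, 2/3, 4/3, 2, 8/3, 10/3, 4, 14/3, 16/3.
v(0) = -4, v(2/3) = -16/3, v(4/3) = -28/3, v(2) = -16, v(8/3) = -76/3, v(10/3) = -112/3, v(4) = -52, v(14/3) = -208/3, v(16/3) = -268/3.
Sum = Δt · [v(0) + v(2/3) + v(4/3) + ...].
Sum ≈ -205.3333.

-205.3333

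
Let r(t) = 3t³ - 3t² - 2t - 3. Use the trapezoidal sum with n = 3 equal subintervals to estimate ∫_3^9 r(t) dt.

4272

Δt = (9 − 3)/3 = 2.
r(3) = 45, r(5) = 287, r(7) = 865, r(9) = 1923.
T_3 = (Δt/2)·[r(t_0) + 2r(t_1) + 2r(t_2) + r(t_3)].
Sum = 4272.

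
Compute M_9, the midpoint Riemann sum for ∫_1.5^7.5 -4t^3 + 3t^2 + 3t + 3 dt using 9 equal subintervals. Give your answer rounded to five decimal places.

Δt = (7.5 − 1.5)/9 = 2/3.
Midpoints: 11/6, 2.5, 19/6, 23/6, 4.5, 31/6, 35/6, 6.5, 43/6.
f(11/6) = -655/108, f(2.5) = -33.25, f(19/6) = -9119/108, f(23/6) = -18007/108, f(4.5) = -287.25, f(31/6) = -48935/108, f(35/6) = -72511/108, f(6.5) = -949.25, f(43/6) = -139727/108.
Sum = Δt · [f(11/6) + f(2.5) + f(19/6) + ...].
Sum ≈ -2630.16667.

-2630.16667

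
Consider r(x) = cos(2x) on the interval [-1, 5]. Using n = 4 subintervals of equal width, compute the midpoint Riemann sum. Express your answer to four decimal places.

0.2746

Δx = (5 − (-1))/4 = 1.5.
Midpoints: -0.25, 1.25, 2.75, 4.25.
r(-0.25) ≈ 0.8776, r(1.25) ≈ -0.8011, r(2.75) ≈ 0.7087, r(4.25) ≈ -0.6020.
Sum = Δx · [r(-0.25) + r(1.25) + r(2.75) + r(4.25)].
Sum ≈ 0.2746.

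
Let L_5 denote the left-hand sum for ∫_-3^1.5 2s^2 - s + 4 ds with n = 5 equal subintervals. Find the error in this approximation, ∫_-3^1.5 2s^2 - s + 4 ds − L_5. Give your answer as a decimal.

Exact integral: ∫_-3^1.5 f(s) ds = 41.625.
L_5 = 50.94.
Error = 41.625 − 50.94 = -9.315.

-9.315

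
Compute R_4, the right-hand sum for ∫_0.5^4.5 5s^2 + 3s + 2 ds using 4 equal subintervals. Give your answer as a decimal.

Δs = (4.5 − 0.5)/4 = 1.
Right endpoints: 1.5, 2.5, 3.5, 4.5.
f(1.5) = 17.75, f(2.5) = 40.75, f(3.5) = 73.75, f(4.5) = 116.75.
Sum = Δs · [f(1.5) + f(2.5) + f(3.5) + f(4.5)].
Sum = 249.

249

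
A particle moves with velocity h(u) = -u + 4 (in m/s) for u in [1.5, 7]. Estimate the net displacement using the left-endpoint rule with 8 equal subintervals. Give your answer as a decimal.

Δu = (7 − 1.5)/8 = 0.6875.
Left endpoints: 1.5, 2.1875, 2.875, 3.5625, 4.25, 4.9375, 5.625, 6.3125.
h(1.5) = 2.5, h(2.1875) = 1.8125, h(2.875) = 1.125, h(3.5625) = 0.4375, h(4.25) = -0.25, h(4.9375) = -0.9375, h(5.625) = -1.625, h(6.3125) = -2.3125.
Sum = Δu · [h(1.5) + h(2.1875) + h(2.875) + ...].
Sum = 0.515625.

0.515625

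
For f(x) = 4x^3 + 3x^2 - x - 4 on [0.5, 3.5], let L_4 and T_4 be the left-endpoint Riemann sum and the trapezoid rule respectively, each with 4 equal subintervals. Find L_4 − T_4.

L_4 = 105.84375.
T_4 = 182.34375.
L_4 − T_4 = -76.5.

-76.5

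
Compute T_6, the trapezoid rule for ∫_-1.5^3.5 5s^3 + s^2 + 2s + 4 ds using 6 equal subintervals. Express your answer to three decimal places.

Δs = (3.5 − (-1.5))/6 = 5/6.
f(-1.5) = -13.625, f(-2/3) = 44/27, f(1/6) = 947/216, f(1) = 12, f(11/6) = 9037/216, f(8/3) = 3004/27, f(3.5) = 237.625.
T_6 = (Δs/2)·[f(s_0) + 2f(s_1) + ... + 2f(s_{5}) + f(s_6)].
Sum ≈ 235.926.

235.926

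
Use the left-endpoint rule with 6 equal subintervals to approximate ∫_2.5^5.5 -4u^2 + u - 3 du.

Δu = (5.5 − 2.5)/6 = 0.5.
Left endpoints: 2.5, 3, 3.5, 4, 4.5, 5.
f(2.5) = -25.5, f(3) = -36, f(3.5) = -48.5, f(4) = -63, f(4.5) = -79.5, f(5) = -98.
Sum = Δu · [f(2.5) + f(3) + f(3.5) + ...].
Sum = -175.25.

-175.25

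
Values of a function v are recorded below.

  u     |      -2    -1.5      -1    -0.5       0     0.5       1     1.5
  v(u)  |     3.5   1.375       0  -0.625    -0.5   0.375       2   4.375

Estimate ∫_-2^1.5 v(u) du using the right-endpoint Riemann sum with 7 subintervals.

Δu = 0.5.
Sum = 0.5·[1.375 + 0 + (-0.625) + (-0.5) + 0.375 + 2 + 4.375] = 3.5.

3.5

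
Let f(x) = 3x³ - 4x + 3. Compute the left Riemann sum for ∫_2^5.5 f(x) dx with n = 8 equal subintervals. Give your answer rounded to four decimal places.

Δx = (5.5 − 2)/8 = 0.4375.
Left endpoints: 2, 2.4375, 2.875, 3.3125, 3.75, 4.1875, 4.625, 5.0625.
f(2) = 19, f(2.4375) = 150309/4096, f(2.875) = 32149/512, f(3.3125) = 404647/4096, f(3.75) = 146.203125, f(4.1875) = 845969/4096, f(4.625) = 144023/512, f(5.0625) = 1523667/4096.
Sum = Δx · [f(2) + f(2.4375) + f(2.875) + ...].
Sum ≈ 535.1941.

535.1941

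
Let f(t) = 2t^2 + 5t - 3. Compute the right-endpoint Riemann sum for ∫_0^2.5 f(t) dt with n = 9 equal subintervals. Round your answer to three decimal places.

22.078

Δt = (2.5 − 0)/9 = 5/18.
Right endpoints: 5/18, 5/9, 5/6, 10/9, 25/18, 5/3, 35/18, 20/9, 2.5.
f(5/18) = -118/81, f(5/9) = 32/81, f(5/6) = 23/9, f(10/9) = 407/81, f(25/18) = 632/81, f(5/3) = 98/9, f(35/18) = 1157/81, f(20/9) = 1457/81, f(2.5) = 22.
Sum = Δt · [f(5/18) + f(5/9) + f(5/6) + ...].
Sum ≈ 22.078.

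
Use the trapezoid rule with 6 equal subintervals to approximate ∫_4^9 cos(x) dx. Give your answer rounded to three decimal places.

1.100

Δx = (9 − 4)/6 = 5/6.
f(4) ≈ -0.654, f(29/6) ≈ 0.121, f(17/3) ≈ 0.816, f(6.5) ≈ 0.977, f(22/3) ≈ 0.497, f(49/6) ≈ -0.308, f(9) ≈ -0.911.
T_6 = (Δx/2)·[f(x_0) + 2f(x_1) + ... + 2f(x_{5}) + f(x_6)].
Sum ≈ 1.100.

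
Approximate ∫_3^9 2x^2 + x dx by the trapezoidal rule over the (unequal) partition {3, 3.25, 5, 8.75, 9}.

Subinterval widths: 0.25, 1.75, 3.75, 0.25.
f(3) = 21, f(3.25) = 24.375, f(5) = 55, f(8.75) = 161.875, f(9) = 171.
On each subinterval the trapezoid contributes (Δx_i/2)·[f(x_{i-1}) + f(x_i)].
Sum = 523.375.

523.375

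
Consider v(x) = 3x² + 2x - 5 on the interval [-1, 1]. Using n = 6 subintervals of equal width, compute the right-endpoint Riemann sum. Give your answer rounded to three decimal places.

Δx = (1 − (-1))/6 = 1/3.
Right endpoints: -2/3, -1/3, 0, 1/3, 2/3, 1.
v(-2/3) = -5, v(-1/3) = -16/3, v(0) = -5, v(1/3) = -4, v(2/3) = -7/3, v(1) = 0.
Sum = Δx · [v(-2/3) + v(-1/3) + v(0) + ...].
Sum ≈ -7.222.

-7.222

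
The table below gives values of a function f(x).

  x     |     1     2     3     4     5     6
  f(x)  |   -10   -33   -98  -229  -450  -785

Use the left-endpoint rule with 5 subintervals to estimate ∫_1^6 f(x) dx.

Δx = 1.
Sum = 1·[(-10) + (-33) + (-98) + (-229) + (-450)] = -820.

-820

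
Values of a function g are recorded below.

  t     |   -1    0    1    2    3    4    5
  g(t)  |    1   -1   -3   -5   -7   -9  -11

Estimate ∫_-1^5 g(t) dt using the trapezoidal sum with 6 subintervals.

Δt = 1.
T_6 = (1/2)·[1 + 2·(-1) + 2·(-3) + 2·(-5) + 2·(-7) + 2·(-9) + (-11)] = -30.

-30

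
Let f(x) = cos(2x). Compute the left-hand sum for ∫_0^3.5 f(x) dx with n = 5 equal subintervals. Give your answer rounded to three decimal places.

Δx = (3.5 − 0)/5 = 0.7.
Left endpoints: 0, 0.7, 1.4, 2.1, 2.8.
f(0) ≈ 1.000, f(0.7) ≈ 0.170, f(1.4) ≈ -0.942, f(2.1) ≈ -0.490, f(2.8) ≈ 0.776.
Sum = Δx · [f(0) + f(0.7) + f(1.4) + f(2.1) + f(2.8)].
Sum ≈ 0.359.

0.359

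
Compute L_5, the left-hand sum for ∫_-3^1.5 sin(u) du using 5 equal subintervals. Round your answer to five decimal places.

-1.50052

Δu = (1.5 − (-3))/5 = 0.9.
Left endpoints: -3, -2.1, -1.2, -0.3, 0.6.
f(-3) ≈ -0.14112, f(-2.1) ≈ -0.86321, f(-1.2) ≈ -0.93204, f(-0.3) ≈ -0.29552, f(0.6) ≈ 0.56464.
Sum = Δu · [f(-3) + f(-2.1) + f(-1.2) + f(-0.3) + f(0.6)].
Sum ≈ -1.50052.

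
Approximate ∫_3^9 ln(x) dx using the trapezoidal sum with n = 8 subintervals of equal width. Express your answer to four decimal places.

10.4688

Δx = (9 − 3)/8 = 0.75.
f(3) ≈ 1.0986, f(3.75) ≈ 1.3218, f(4.5) ≈ 1.5041, f(5.25) ≈ 1.6582, f(6) ≈ 1.7918, f(6.75) ≈ 1.9095, f(7.5) ≈ 2.0149, f(8.25) ≈ 2.1102, f(9) ≈ 2.1972.
T_8 = (Δx/2)·[f(x_0) + 2f(x_1) + ... + 2f(x_{7}) + f(x_8)].
Sum ≈ 10.4688.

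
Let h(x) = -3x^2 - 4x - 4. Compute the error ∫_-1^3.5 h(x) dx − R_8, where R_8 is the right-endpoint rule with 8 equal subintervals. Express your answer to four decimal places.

15.2666

Exact integral: ∫_-1^3.5 h(x) dx = -84.375.
R_8 ≈ -99.641602.
Error ≈ -84.375 − (-99.641602) ≈ 15.2666.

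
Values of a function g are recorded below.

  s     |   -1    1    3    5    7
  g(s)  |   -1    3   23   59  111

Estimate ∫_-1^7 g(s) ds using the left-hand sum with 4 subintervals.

Δs = 2.
Sum = 2·[(-1) + 3 + 23 + 59] = 168.

168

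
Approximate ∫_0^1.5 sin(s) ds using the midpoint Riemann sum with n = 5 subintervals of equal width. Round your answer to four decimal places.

0.9328

Δs = (1.5 − 0)/5 = 0.3.
Midpoints: 0.15, 0.45, 0.75, 1.05, 1.35.
f(0.15) ≈ 0.1494, f(0.45) ≈ 0.4350, f(0.75) ≈ 0.6816, f(1.05) ≈ 0.8674, f(1.35) ≈ 0.9757.
Sum = Δs · [f(0.15) + f(0.45) + f(0.75) + f(1.05) + f(1.35)].
Sum ≈ 0.9328.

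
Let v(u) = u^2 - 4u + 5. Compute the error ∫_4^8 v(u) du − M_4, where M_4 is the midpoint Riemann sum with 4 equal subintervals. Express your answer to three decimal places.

0.333

Exact integral: ∫_4^8 v(u) du ≈ 73.33333.
M_4 = 73.
Error ≈ 73.33333 − 73 ≈ 0.333.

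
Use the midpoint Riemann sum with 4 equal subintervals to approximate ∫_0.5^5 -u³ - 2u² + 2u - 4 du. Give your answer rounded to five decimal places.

Δu = (5 − 0.5)/4 = 1.125.
Midpoints: 1.0625, 2.1875, 3.3125, 4.4375.
f(1.0625) = -21841/4096, f(2.1875) = -80539/4096, f(3.3125) = -228013/4096, f(4.4375) = -499255/4096.
Sum = Δu · [f(1.0625) + f(2.1875) + f(3.3125) + f(4.4375)].
Sum ≈ -227.86963.

-227.86963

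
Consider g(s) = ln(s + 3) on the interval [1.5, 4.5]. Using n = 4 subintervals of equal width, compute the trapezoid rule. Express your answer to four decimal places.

5.3393

Δs = (4.5 − 1.5)/4 = 0.75.
g(1.5) ≈ 1.5041, g(2.25) ≈ 1.6582, g(3) ≈ 1.7918, g(3.75) ≈ 1.9095, g(4.5) ≈ 2.0149.
T_4 = (Δs/2)·[g(s_0) + 2g(s_1) + 2g(s_2) + 2g(s_3) + g(s_4)].
Sum ≈ 5.3393.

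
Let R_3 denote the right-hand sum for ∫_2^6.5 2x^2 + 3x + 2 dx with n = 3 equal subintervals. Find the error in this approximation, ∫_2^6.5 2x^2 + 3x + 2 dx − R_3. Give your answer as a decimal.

Exact integral: ∫_2^6.5 f(x) dx = 244.125.
R_3 = 315.
Error = 244.125 − 315 = -70.875.

-70.875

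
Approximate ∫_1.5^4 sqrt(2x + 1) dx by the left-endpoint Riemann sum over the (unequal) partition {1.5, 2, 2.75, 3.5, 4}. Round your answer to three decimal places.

6.003

Subinterval widths: 0.5, 0.75, 0.75, 0.5.
Left endpoints: 1.5, 2, 2.75, 3.5.
f(1.5) ≈ 2.000, f(2) ≈ 2.236, f(2.75) ≈ 2.550, f(3.5) ≈ 2.828.
Sum = Σ Δx_i · f(x_i).
Sum ≈ 6.003.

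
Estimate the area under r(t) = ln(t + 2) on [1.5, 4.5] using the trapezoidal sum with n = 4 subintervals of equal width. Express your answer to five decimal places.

Δt = (4.5 − 1.5)/4 = 0.75.
r(1.5) ≈ 1.25276, r(2.25) ≈ 1.44692, r(3) ≈ 1.60944, r(3.75) ≈ 1.74920, r(4.5) ≈ 1.87180.
T_4 = (Δt/2)·[r(t_0) + 2r(t_1) + 2r(t_2) + 2r(t_3) + r(t_4)].
Sum ≈ 4.77588.

4.77588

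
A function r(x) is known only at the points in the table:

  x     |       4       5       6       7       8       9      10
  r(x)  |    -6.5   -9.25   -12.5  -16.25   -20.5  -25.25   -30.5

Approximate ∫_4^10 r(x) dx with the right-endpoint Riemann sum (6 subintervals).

Δx = 1.
Sum = 1·[(-9.25) + (-12.5) + (-16.25) + (-20.5) + (-25.25) + (-30.5)] = -114.25.

-114.25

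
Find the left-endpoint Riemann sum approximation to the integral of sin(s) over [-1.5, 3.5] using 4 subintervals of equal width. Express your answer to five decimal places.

Δs = (3.5 − (-1.5))/4 = 1.25.
Left endpoints: -1.5, -0.25, 1, 2.25.
f(-1.5) ≈ -0.99749, f(-0.25) ≈ -0.24740, f(1) ≈ 0.84147, f(2.25) ≈ 0.77807.
Sum = Δs · [f(-1.5) + f(-0.25) + f(1) + f(2.25)].
Sum ≈ 0.46831.

0.46831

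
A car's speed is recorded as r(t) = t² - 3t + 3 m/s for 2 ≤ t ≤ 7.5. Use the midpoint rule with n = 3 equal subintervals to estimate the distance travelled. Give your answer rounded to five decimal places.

Δt = (7.5 − 2)/3 = 11/6.
Midpoints: 35/12, 4.75, 79/12.
r(35/12) = 397/144, r(4.75) = 11.3125, r(79/12) = 3829/144.
Sum = Δt · [r(35/12) + r(4.75) + r(79/12)].
Sum ≈ 74.54282.

74.54282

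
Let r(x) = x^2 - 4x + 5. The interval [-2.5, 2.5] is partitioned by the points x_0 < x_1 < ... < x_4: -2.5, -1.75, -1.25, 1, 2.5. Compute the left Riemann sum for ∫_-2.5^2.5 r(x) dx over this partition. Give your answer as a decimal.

Subinterval widths: 0.75, 0.5, 2.25, 1.5.
Left endpoints: -2.5, -1.75, -1.25, 1.
r(-2.5) = 21.25, r(-1.75) = 15.0625, r(-1.25) = 11.5625, r(1) = 2.
Sum = Σ Δx_i · r(x_i).
Sum = 52.484375.

52.484375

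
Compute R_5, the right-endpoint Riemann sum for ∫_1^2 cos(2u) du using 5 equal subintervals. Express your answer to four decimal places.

-0.8457

Δu = (2 − 1)/5 = 0.2.
Right endpoints: 1.2, 1.4, 1.6, 1.8, 2.
f(1.2) ≈ -0.7374, f(1.4) ≈ -0.9422, f(1.6) ≈ -0.9983, f(1.8) ≈ -0.8968, f(2) ≈ -0.6536.
Sum = Δu · [f(1.2) + f(1.4) + f(1.6) + f(1.8) + f(2)].
Sum ≈ -0.8457.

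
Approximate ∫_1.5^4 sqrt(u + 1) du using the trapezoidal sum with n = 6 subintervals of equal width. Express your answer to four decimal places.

Δu = (4 − 1.5)/6 = 5/12.
f(1.5) ≈ 1.5811, f(23/12) ≈ 1.7078, f(7/3) ≈ 1.8257, f(2.75) ≈ 1.9365, f(19/6) ≈ 2.0412, f(43/12) ≈ 2.1409, f(4) ≈ 2.2361.
T_6 = (Δu/2)·[f(u_0) + 2f(u_1) + ... + 2f(u_{5}) + f(u_6)].
Sum ≈ 4.8170.

4.8170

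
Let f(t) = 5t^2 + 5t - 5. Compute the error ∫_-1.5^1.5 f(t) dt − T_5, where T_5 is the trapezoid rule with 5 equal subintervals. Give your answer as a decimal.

-0.9

Exact integral: ∫_-1.5^1.5 f(t) dt = -3.75.
T_5 = -2.85.
Error = -3.75 − (-2.85) = -0.9.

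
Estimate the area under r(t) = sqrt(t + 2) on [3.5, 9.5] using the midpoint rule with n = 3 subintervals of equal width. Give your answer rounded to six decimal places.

Δt = (9.5 − 3.5)/3 = 2.
Midpoints: 4.5, 6.5, 8.5.
r(4.5) ≈ 2.549510, r(6.5) ≈ 2.915476, r(8.5) ≈ 3.240370.
Sum = Δt · [r(4.5) + r(6.5) + r(8.5)].
Sum ≈ 17.410712.

17.410712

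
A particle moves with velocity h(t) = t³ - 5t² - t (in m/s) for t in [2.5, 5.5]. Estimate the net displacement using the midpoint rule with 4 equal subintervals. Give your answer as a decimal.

Δt = (5.5 − 2.5)/4 = 0.75.
Midpoints: 2.875, 3.625, 4.375, 5.125.
h(2.875) = -10465/512, h(3.625) = -11107/512, h(4.375) = -8365/512, h(5.125) = -943/512.
Sum = Δt · [h(2.875) + h(3.625) + h(4.375) + h(5.125)].
Sum = -45.234375.

-45.234375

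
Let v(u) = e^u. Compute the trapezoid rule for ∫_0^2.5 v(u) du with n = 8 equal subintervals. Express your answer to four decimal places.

Δu = (2.5 − 0)/8 = 0.3125.
v(0) ≈ 1.0000, v(0.3125) ≈ 1.3668, v(0.625) ≈ 1.8682, v(0.9375) ≈ 2.5536, v(1.25) ≈ 3.4903, v(1.5625) ≈ 4.7707, v(1.875) ≈ 6.5208, v(2.1875) ≈ 8.9129, v(2.5) ≈ 12.1825.
T_8 = (Δu/2)·[v(u_0) + 2v(u_1) + ... + 2v(u_{7}) + v(u_8)].
Sum ≈ 11.2733.

11.2733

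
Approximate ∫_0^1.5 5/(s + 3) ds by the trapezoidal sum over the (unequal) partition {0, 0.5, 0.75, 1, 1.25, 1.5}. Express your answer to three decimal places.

2.031

Subinterval widths: 0.5, 0.25, 0.25, 0.25, 0.25.
f(0) = 5/3, f(0.5) = 10/7, f(0.75) = 4/3, f(1) = 1.25, f(1.25) = 20/17, f(1.5) = 10/9.
On each subinterval the trapezoid contributes (Δs_i/2)·[f(s_{i-1}) + f(s_i)].
Sum ≈ 2.031.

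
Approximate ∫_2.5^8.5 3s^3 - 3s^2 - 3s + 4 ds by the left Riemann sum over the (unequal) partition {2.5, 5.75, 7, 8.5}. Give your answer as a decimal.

1949.89453125

Subinterval widths: 3.25, 1.25, 1.5.
Left endpoints: 2.5, 5.75, 7.
f(2.5) = 24.625, f(5.75) = 457.890625, f(7) = 865.
Sum = Σ Δs_i · f(s_i).
Sum = 1949.89453125.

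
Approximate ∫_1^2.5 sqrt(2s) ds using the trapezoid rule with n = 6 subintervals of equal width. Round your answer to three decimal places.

2.783

Δs = (2.5 − 1)/6 = 0.25.
f(1) ≈ 1.414, f(1.25) ≈ 1.581, f(1.5) ≈ 1.732, f(1.75) ≈ 1.871, f(2) ≈ 2.000, f(2.25) ≈ 2.121, f(2.5) ≈ 2.236.
T_6 = (Δs/2)·[f(s_0) + 2f(s_1) + ... + 2f(s_{5}) + f(s_6)].
Sum ≈ 2.783.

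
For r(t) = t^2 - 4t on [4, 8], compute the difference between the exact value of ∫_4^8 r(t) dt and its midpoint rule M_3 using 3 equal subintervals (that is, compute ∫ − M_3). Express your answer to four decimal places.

Exact integral: ∫_4^8 r(t) dt ≈ 53.333333.
M_3 ≈ 52.740741.
Error ≈ 53.333333 − 52.740741 ≈ 0.5926.

0.5926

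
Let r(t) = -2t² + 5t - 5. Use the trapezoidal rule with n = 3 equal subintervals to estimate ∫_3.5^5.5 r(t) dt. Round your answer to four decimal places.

-47.6296

Δt = (5.5 − 3.5)/3 = 2/3.
r(3.5) = -12, r(25/6) = -170/9, r(29/6) = -248/9, r(5.5) = -38.
T_3 = (Δt/2)·[r(t_0) + 2r(t_1) + 2r(t_2) + r(t_3)].
Sum ≈ -47.6296.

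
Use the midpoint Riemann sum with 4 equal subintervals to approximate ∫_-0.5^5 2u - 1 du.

Δu = (5 − (-0.5))/4 = 1.375.
Midpoints: 0.1875, 1.5625, 2.9375, 4.3125.
f(0.1875) = -0.625, f(1.5625) = 2.125, f(2.9375) = 4.875, f(4.3125) = 7.625.
Sum = Δu · [f(0.1875) + f(1.5625) + f(2.9375) + f(4.3125)].
Sum = 19.25.

19.25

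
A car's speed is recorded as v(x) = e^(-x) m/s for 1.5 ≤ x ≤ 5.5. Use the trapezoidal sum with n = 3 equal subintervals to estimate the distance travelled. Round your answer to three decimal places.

Δx = (5.5 − 1.5)/3 = 4/3.
v(1.5) ≈ 0.223, v(17/6) ≈ 0.059, v(25/6) ≈ 0.016, v(5.5) ≈ 0.004.
T_3 = (Δx/2)·[v(x_0) + 2v(x_1) + 2v(x_2) + v(x_3)].
Sum ≈ 0.251.

0.251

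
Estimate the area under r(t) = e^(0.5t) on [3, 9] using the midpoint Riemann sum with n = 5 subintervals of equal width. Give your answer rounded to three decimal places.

168.532

Δt = (9 − 3)/5 = 1.2.
Midpoints: 3.6, 4.8, 6, 7.2, 8.4.
r(3.6) ≈ 6.050, r(4.8) ≈ 11.023, r(6) ≈ 20.086, r(7.2) ≈ 36.598, r(8.4) ≈ 66.686.
Sum = Δt · [r(3.6) + r(4.8) + r(6) + r(7.2) + r(8.4)].
Sum ≈ 168.532.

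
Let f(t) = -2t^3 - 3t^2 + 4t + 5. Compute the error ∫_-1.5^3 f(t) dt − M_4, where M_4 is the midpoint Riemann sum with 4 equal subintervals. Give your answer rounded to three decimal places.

Exact integral: ∫_-1.5^3 f(t) dt = -32.34375.
M_4 ≈ -28.78418.
Error ≈ -32.34375 − (-28.78418) ≈ -3.560.

-3.560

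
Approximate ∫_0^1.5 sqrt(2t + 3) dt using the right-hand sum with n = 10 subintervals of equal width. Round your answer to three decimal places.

3.220

Δt = (1.5 − 0)/10 = 0.15.
Right endpoints: 0.15, 0.3, 0.45, 0.6, 0.75, 0.9, 1.05, 1.2, 1.35, 1.5.
f(0.15) ≈ 1.817, f(0.3) ≈ 1.897, f(0.45) ≈ 1.975, f(0.6) ≈ 2.049, f(0.75) ≈ 2.121, f(0.9) ≈ 2.191, f(1.05) ≈ 2.258, f(1.2) ≈ 2.324, f(1.35) ≈ 2.387, f(1.5) ≈ 2.449.
Sum = Δt · [f(0.15) + f(0.3) + f(0.45) + ...].
Sum ≈ 3.220.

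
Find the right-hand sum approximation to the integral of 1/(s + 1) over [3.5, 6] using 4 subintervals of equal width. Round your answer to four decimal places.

0.4180

Δs = (6 − 3.5)/4 = 0.625.
Right endpoints: 4.125, 4.75, 5.375, 6.
f(4.125) = 8/41, f(4.75) = 4/23, f(5.375) = 8/51, f(6) = 1/7.
Sum = Δs · [f(4.125) + f(4.75) + f(5.375) + f(6)].
Sum ≈ 0.4180.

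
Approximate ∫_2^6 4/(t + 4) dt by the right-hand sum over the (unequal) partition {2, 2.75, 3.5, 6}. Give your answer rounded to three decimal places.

1.844

Subinterval widths: 0.75, 0.75, 2.5.
Right endpoints: 2.75, 3.5, 6.
f(2.75) = 16/27, f(3.5) = 8/15, f(6) = 0.4.
Sum = Σ Δt_i · f(t_i).
Sum ≈ 1.844.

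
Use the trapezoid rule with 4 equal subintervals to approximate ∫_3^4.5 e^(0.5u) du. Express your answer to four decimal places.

Δu = (4.5 − 3)/4 = 0.375.
f(3) ≈ 4.4817, f(3.375) ≈ 5.4059, f(3.75) ≈ 6.5208, f(4.125) ≈ 7.8656, f(4.5) ≈ 9.4877.
T_4 = (Δu/2)·[f(u_0) + 2f(u_1) + 2f(u_2) + 2f(u_3) + f(u_4)].
Sum ≈ 10.0414.

10.0414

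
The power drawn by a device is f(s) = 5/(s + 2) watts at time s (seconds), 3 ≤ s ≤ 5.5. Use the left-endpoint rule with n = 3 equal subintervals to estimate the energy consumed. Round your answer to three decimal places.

2.173

Δs = (5.5 − 3)/3 = 5/6.
Left endpoints: 3, 23/6, 14/3.
f(3) = 1, f(23/6) = 6/7, f(14/3) = 0.75.
Sum = Δs · [f(3) + f(23/6) + f(14/3)].
Sum ≈ 2.173.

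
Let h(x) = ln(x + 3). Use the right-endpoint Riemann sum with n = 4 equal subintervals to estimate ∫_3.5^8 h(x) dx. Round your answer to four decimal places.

9.9994

Δx = (8 − 3.5)/4 = 1.125.
Right endpoints: 4.625, 5.75, 6.875, 8.
h(4.625) ≈ 2.0314, h(5.75) ≈ 2.1691, h(6.875) ≈ 2.2900, h(8) ≈ 2.3979.
Sum = Δx · [h(4.625) + h(5.75) + h(6.875) + h(8)].
Sum ≈ 9.9994.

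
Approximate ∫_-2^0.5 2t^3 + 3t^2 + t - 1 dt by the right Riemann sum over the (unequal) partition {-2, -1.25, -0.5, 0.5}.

Subinterval widths: 0.75, 0.75, 1.
Right endpoints: -1.25, -0.5, 0.5.
f(-1.25) = -1.46875, f(-0.5) = -1, f(0.5) = 0.5.
Sum = Σ Δt_i · f(t_i).
Sum = -1.3515625.

-1.3515625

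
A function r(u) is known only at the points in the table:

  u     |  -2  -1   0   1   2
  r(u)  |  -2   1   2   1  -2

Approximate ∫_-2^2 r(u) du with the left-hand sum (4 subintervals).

2

Δu = 1.
Sum = 1·[(-2) + 1 + 2 + 1] = 2.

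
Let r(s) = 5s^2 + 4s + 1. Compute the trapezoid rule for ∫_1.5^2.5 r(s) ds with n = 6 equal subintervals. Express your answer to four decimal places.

Δs = (2.5 − 1.5)/6 = 1/6.
r(1.5) = 18.25, r(5/3) = 194/9, r(11/6) = 905/36, r(2) = 29, r(13/6) = 1193/36, r(7/3) = 338/9, r(2.5) = 42.25.
T_6 = (Δs/2)·[r(s_0) + 2r(s_1) + ... + 2r(s_{5}) + r(s_6)].
Sum ≈ 29.4398.

29.4398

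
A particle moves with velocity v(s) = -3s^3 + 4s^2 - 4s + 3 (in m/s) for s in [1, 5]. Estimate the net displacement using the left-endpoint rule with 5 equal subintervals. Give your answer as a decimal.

-231.68

Δs = (5 − 1)/5 = 0.8.
Left endpoints: 1, 1.8, 2.6, 3.4, 4.2.
v(1) = 0, v(1.8) = -8.736, v(2.6) = -33.088, v(3.4) = -82.272, v(4.2) = -165.504.
Sum = Δs · [v(1) + v(1.8) + v(2.6) + v(3.4) + v(4.2)].
Sum = -231.68.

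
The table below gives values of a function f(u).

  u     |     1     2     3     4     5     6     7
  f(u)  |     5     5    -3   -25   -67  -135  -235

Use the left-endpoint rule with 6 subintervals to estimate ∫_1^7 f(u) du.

-220

Δu = 1.
Sum = 1·[5 + 5 + (-3) + (-25) + (-67) + (-135)] = -220.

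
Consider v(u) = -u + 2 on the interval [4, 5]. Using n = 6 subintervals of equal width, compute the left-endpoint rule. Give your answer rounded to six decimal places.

-2.416667

Δu = (5 − 4)/6 = 1/6.
Left endpoints: 4, 25/6, 13/3, 4.5, 14/3, 29/6.
v(4) = -2, v(25/6) = -13/6, v(13/3) = -7/3, v(4.5) = -2.5, v(14/3) = -8/3, v(29/6) = -17/6.
Sum = Δu · [v(4) + v(25/6) + v(13/3) + ...].
Sum ≈ -2.416667.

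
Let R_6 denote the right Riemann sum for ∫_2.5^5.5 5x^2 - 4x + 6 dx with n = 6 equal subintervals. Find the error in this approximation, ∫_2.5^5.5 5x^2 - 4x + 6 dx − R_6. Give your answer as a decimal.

Exact integral: ∫_2.5^5.5 f(x) dx = 221.25.
R_6 = 248.875.
Error = 221.25 − 248.875 = -27.625.

-27.625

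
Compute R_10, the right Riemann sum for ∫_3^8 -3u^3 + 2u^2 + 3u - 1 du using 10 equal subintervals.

Δu = (8 − 3)/10 = 0.5.
Right endpoints: 3.5, 4, 4.5, 5, 5.5, 6, 6.5, 7, 7.5, 8.
f(3.5) = -94.625, f(4) = -149, f(4.5) = -220.375, f(5) = -311, f(5.5) = -423.125, f(6) = -559, f(6.5) = -720.875, f(7) = -911, f(7.5) = -1131.625, f(8) = -1385.
Sum = Δu · [f(3.5) + f(4) + f(4.5) + ...].
Sum = -2952.8125.

-2952.8125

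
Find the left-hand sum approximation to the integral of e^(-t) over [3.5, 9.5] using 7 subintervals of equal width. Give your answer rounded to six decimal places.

Δt = (9.5 − 3.5)/7 = 6/7.
Left endpoints: 3.5, 61/14, 73/14, 85/14, 97/14, 109/14, 121/14.
f(3.5) ≈ 0.030197, f(61/14) ≈ 0.012815, f(73/14) ≈ 0.005438, f(85/14) ≈ 0.002308, f(97/14) ≈ 0.000979, f(109/14) ≈ 0.000416, f(121/14) ≈ 0.000176.
Sum = Δt · [f(3.5) + f(61/14) + f(73/14) + ...].
Sum ≈ 0.044854.

0.044854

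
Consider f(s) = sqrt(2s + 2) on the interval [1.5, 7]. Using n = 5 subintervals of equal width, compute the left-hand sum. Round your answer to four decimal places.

Δs = (7 − 1.5)/5 = 1.1.
Left endpoints: 1.5, 2.6, 3.7, 4.8, 5.9.
f(1.5) ≈ 2.2361, f(2.6) ≈ 2.6833, f(3.7) ≈ 3.0659, f(4.8) ≈ 3.4059, f(5.9) ≈ 3.7148.
Sum = Δs · [f(1.5) + f(2.6) + f(3.7) + f(4.8) + f(5.9)].
Sum ≈ 16.6166.

16.6166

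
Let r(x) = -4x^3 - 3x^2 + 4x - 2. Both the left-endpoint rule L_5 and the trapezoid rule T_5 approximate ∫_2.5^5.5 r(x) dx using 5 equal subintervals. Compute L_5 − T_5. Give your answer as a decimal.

L_5 = -795.03.
T_5 = -993.93.
L_5 − T_5 = 198.9.

198.9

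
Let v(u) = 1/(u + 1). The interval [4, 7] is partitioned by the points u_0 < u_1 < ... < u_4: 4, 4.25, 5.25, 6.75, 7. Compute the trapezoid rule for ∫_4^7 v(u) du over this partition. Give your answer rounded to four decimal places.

0.4726

Subinterval widths: 0.25, 1, 1.5, 0.25.
v(4) = 0.2, v(4.25) = 4/21, v(5.25) = 0.16, v(6.75) = 4/31, v(7) = 0.125.
On each subinterval the trapezoid contributes (Δu_i/2)·[v(u_{i-1}) + v(u_i)].
Sum ≈ 0.4726.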